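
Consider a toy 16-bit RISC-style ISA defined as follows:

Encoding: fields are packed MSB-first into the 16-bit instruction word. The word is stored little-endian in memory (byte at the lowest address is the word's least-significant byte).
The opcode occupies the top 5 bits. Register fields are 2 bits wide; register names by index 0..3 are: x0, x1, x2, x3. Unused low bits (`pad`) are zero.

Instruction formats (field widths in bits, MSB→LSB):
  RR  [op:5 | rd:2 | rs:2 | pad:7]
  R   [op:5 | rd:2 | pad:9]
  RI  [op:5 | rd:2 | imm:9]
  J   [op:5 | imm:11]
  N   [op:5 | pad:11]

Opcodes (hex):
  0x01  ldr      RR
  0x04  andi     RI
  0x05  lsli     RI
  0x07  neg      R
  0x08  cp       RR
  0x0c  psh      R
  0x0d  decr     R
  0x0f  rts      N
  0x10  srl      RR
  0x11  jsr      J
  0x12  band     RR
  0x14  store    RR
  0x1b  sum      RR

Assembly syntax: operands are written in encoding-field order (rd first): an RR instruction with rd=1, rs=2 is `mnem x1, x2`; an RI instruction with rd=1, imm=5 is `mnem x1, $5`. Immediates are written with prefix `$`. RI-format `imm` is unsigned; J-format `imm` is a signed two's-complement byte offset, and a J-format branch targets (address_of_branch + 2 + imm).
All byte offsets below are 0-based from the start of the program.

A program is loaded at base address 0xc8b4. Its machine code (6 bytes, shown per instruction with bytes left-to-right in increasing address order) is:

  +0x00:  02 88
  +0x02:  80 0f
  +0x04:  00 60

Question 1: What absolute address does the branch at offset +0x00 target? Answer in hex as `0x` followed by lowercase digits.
0xc8b8

@+00  little-endian(02 88) = 0x8802
  op=0x8802>>11=0x11 ⇒ jsr (J)
  imm@[10:0]=0x2 ⇒ $2
  target = base 0xc8b4 + off 0x00 + 2 + imm 2 = 0xc8b8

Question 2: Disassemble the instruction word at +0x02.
ldr x3, x3

+0x02: 80 0f ⇒ word 0x0f80 (little)
  op=0x0f80>>11=0x1 ⇒ ldr (RR)
  [10:9] rd=3 = x3
  [8:7] rs=3 = x3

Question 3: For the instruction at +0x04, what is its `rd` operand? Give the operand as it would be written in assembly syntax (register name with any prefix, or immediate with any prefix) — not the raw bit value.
+0x04: 00 60 ⇒ word 0x6000 (little)
  top 5b → 0xc → psh [R]
  [10:9] rd=0 = x0

x0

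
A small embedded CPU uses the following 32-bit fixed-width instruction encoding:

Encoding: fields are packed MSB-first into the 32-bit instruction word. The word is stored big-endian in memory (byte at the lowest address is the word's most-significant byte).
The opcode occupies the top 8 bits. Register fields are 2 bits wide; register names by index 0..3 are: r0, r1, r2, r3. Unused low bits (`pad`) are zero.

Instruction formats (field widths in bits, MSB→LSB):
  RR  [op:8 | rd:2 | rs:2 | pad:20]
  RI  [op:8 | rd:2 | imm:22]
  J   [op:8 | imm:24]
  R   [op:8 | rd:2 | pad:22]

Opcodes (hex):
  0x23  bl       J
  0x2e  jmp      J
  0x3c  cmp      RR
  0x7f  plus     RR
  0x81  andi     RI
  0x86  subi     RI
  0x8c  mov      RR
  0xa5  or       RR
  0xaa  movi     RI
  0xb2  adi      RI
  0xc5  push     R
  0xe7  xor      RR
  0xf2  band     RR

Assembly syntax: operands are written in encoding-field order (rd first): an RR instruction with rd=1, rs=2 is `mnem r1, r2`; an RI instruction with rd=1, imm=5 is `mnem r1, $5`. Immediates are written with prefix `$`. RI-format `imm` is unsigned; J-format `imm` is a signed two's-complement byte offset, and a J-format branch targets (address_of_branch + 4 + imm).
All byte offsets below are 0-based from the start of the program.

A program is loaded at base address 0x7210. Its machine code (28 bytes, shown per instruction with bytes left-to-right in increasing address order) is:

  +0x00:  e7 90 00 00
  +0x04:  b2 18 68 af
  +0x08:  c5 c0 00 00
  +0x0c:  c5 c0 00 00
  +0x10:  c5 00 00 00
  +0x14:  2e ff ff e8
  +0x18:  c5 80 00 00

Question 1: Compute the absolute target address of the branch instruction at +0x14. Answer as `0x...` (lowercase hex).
[14] 2e ff ff e8 → 0x2effffe8
  op=0x2effffe8>>24=0x2e ⇒ jmp (J)
  [23:0] imm=16777192 (s24→-24) = $-24
  target = base 0x7210 + off 0x14 + 4 + imm -24 = 0x7210

0x7210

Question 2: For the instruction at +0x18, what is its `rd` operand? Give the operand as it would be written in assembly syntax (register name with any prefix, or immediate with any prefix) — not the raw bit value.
+0x18: c5 80 00 00 ⇒ word 0xc5800000 (big)
  opcode bits[31:24]=0xc5: push/R
  rd@[23:22]=0x2 ⇒ r2

r2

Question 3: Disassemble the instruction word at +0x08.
push r3

@+08  big-endian(c5 c0 00 00) = 0xc5c00000
  top 8b → 0xc5 → push [R]
  [23:22] rd=3 = r3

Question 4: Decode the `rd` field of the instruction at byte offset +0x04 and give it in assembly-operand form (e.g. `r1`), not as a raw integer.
@+04  big-endian(b2 18 68 af) = 0xb21868af
  op=0xb21868af>>24=0xb2 ⇒ adi (RI)
  rd@[23:22]=0x0 ⇒ r0
  imm@[21:0]=0x1868af ⇒ $1599663

r0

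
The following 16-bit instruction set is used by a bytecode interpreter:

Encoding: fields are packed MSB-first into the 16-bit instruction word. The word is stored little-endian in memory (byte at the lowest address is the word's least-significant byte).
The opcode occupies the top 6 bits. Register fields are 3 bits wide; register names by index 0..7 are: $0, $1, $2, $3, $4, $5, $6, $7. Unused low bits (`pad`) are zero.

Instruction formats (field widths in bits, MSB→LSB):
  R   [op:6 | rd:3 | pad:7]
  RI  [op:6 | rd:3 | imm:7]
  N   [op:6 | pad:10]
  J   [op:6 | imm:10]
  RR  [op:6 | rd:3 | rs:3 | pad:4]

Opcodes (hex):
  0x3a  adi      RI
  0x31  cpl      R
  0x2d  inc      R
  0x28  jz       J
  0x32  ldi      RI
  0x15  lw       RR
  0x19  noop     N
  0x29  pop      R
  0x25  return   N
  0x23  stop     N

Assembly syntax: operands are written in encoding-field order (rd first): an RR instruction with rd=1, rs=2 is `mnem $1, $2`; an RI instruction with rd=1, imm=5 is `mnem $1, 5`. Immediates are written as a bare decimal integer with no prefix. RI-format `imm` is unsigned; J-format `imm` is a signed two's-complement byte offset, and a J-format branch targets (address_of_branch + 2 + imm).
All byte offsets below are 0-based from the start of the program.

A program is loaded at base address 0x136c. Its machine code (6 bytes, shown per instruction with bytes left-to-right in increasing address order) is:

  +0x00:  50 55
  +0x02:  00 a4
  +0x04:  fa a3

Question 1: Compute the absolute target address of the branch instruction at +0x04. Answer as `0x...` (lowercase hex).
+0x04: fa a3 ⇒ word 0xa3fa (little)
  opcode bits[15:10]=0x28: jz/J
  imm: (w>>0)&0x3ff=0x3fa (s10→-6) → -6
  target = base 0x136c + off 0x04 + 2 + imm -6 = 0x136c

0x136c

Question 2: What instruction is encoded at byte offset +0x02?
pop $0

@+02  little-endian(00 a4) = 0xa400
  opcode bits[15:10]=0x29: pop/R
  rd: (w>>7)&0x7=0x0 → $0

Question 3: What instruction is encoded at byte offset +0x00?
lw $2, $5

@+00  little-endian(50 55) = 0x5550
  opcode bits[15:10]=0x15: lw/RR
  rd: (w>>7)&0x7=0x2 → $2
  rs: (w>>4)&0x7=0x5 → $5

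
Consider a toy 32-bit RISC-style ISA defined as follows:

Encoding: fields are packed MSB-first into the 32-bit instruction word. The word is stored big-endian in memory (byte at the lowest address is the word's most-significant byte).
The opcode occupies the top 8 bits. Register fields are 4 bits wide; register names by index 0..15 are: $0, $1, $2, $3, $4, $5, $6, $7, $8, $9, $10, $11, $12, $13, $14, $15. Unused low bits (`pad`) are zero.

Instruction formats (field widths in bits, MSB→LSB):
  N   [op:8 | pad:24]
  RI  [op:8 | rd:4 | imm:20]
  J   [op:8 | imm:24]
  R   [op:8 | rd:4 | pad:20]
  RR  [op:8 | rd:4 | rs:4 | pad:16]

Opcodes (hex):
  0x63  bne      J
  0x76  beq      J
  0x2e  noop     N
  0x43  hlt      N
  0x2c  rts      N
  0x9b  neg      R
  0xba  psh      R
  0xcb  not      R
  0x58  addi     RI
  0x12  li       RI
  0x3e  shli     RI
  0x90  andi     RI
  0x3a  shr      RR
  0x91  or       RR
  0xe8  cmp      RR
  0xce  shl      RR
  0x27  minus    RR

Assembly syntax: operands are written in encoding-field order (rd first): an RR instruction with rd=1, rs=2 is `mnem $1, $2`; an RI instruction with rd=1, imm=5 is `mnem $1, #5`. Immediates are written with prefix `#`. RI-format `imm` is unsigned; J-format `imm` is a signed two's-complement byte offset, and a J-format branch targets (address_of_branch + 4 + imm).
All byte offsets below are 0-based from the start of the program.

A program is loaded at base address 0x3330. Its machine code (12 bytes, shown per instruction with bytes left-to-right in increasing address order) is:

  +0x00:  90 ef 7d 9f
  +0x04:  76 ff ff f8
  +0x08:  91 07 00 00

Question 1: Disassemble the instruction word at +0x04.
beq #-8

off 0x04: read 76 ff ff f8 as big → 0x76fffff8
  opcode bits[31:24]=0x76: beq/J
  imm@[23:0]=0xfffff8 (s24→-8) ⇒ #-8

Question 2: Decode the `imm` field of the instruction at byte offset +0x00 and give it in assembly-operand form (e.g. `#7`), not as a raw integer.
#1015199

[00] 90 ef 7d 9f → 0x90ef7d9f
  opcode bits[31:24]=0x90: andi/RI
  rd@[23:20]=0xe ⇒ $14
  imm@[19:0]=0xf7d9f ⇒ #1015199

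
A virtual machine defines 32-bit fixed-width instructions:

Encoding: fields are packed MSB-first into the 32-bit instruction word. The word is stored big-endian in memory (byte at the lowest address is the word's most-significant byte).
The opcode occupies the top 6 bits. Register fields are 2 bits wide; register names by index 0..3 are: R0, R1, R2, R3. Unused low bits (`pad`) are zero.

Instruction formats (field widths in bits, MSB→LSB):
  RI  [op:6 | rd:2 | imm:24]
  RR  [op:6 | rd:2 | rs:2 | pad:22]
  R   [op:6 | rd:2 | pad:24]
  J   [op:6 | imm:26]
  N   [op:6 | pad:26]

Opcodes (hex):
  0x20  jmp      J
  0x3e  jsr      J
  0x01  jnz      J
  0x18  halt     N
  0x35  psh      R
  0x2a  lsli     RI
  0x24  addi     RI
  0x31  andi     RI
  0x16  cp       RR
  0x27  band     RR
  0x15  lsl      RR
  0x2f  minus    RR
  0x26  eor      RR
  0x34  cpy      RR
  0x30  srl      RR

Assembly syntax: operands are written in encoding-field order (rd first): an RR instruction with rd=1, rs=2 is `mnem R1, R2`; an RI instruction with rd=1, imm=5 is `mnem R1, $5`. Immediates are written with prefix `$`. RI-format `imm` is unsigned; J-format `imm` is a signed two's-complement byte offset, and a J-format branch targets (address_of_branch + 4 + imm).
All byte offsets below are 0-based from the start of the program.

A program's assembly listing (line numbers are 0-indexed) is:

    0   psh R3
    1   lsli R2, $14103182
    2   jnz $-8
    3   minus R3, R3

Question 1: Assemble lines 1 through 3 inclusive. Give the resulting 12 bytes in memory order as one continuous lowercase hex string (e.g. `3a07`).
aad7328e07fffff8bfc00000

L1: lsli op=0x2a:6|rd=2:2|imm=14103182:24 ⇒ 0xaad7328e ⇒ big aa d7 32 8e
L2: jnz op=0x1:6|imm=-8:26 ⇒ 0x07fffff8 ⇒ big 07 ff ff f8
L3: minus op=0x2f:6|rd=3:2|rs=3:2|pad=0:22 ⇒ 0xbfc00000 ⇒ big bf c0 00 00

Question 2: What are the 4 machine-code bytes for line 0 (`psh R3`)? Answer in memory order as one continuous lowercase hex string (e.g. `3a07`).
d7000000

line 0 (psh): pack op=0x35:6|rd=3:2|pad=0:24 = 0xd7000000; big→ d7 00 00 00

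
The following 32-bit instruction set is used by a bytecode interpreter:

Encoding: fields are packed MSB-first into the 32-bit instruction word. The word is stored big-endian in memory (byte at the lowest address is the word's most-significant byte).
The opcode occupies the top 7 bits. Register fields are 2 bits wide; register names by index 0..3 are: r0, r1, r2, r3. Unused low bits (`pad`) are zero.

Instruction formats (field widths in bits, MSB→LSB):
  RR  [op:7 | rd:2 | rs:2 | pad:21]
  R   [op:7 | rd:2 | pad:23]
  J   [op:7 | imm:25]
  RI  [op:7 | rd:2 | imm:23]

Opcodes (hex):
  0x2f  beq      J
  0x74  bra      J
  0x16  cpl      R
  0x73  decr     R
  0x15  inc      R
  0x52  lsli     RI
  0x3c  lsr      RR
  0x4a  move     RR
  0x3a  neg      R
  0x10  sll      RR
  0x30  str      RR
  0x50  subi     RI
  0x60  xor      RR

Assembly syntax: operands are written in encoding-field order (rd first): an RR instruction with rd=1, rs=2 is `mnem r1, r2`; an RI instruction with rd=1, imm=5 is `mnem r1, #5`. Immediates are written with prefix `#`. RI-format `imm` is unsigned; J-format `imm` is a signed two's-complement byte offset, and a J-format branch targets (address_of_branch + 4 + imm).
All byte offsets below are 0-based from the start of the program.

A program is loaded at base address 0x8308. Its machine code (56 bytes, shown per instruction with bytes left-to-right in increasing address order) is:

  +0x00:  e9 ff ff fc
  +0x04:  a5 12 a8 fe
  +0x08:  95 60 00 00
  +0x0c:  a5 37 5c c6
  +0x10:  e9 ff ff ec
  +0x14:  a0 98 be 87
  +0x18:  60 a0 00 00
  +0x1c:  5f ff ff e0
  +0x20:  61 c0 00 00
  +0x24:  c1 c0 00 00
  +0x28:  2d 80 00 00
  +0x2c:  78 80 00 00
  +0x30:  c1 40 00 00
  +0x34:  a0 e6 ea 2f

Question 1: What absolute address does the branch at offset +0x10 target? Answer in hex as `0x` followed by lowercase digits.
0x8308

[10] e9 ff ff ec → 0xe9ffffec
  top 7b → 0x74 → bra [J]
  imm: (w>>0)&0x1ffffff=0x1ffffec (s25→-20) → #-20
  target = base 0x8308 + off 0x10 + 4 + imm -20 = 0x8308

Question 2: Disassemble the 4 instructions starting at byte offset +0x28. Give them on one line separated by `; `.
+0x28: 2d 80 00 00 ⇒ word 0x2d800000 (big)
  op=0x2d800000>>25=0x16 ⇒ cpl (R)
  [24:23] rd=3 = r3
+0x2c: 78 80 00 00 ⇒ word 0x78800000 (big)
  op=0x78800000>>25=0x3c ⇒ lsr (RR)
  [24:23] rd=1 = r1
  [22:21] rs=0 = r0
+0x30: c1 40 00 00 ⇒ word 0xc1400000 (big)
  op=0xc1400000>>25=0x60 ⇒ xor (RR)
  [24:23] rd=2 = r2
  [22:21] rs=2 = r2
+0x34: a0 e6 ea 2f ⇒ word 0xa0e6ea2f (big)
  op=0xa0e6ea2f>>25=0x50 ⇒ subi (RI)
  [24:23] rd=1 = r1
  [22:0] imm=6744623 = #6744623

cpl r3; lsr r1, r0; xor r2, r2; subi r1, #6744623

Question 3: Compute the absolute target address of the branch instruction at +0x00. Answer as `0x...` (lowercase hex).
0x8308

+0x00: e9 ff ff fc ⇒ word 0xe9fffffc (big)
  opcode bits[31:25]=0x74: bra/J
  imm: (w>>0)&0x1ffffff=0x1fffffc (s25→-4) → #-4
  target = base 0x8308 + off 0x00 + 4 + imm -4 = 0x8308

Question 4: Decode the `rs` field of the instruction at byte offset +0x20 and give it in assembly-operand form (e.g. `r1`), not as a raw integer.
r2

@+20  big-endian(61 c0 00 00) = 0x61c00000
  op=0x61c00000>>25=0x30 ⇒ str (RR)
  rd: (w>>23)&0x3=0x3 → r3
  rs: (w>>21)&0x3=0x2 → r2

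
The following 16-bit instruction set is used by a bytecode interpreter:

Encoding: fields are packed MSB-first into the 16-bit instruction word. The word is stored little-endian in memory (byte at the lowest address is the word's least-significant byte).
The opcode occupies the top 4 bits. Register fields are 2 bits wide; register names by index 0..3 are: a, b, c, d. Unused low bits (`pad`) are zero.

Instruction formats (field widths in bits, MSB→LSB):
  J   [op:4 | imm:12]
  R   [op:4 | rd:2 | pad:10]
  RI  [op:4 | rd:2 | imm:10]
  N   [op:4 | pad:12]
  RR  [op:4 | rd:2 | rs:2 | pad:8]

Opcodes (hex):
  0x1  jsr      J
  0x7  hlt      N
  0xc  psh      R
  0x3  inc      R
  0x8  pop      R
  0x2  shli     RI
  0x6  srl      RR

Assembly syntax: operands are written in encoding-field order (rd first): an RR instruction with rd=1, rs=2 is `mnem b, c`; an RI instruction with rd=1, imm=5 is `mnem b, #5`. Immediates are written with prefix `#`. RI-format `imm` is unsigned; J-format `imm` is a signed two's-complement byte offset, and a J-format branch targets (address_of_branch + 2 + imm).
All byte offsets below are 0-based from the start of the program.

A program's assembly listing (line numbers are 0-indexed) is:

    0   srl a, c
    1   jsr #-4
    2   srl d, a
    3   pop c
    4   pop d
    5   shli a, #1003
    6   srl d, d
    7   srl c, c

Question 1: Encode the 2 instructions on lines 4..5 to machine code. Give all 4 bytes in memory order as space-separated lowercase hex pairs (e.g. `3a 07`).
4. pop fields op=0x8:4|rd=3:2|pad=0:10 → word 8c00h → 00 8c
5. shli fields op=0x2:4|rd=0:2|imm=1003:10 → word 23ebh → eb 23

00 8c eb 23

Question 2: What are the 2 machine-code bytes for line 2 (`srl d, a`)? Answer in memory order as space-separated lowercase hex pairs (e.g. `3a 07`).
00 6c

L2: srl op=0x6:4|rd=3:2|rs=0:2|pad=0:8 ⇒ 0x6c00 ⇒ little 00 6c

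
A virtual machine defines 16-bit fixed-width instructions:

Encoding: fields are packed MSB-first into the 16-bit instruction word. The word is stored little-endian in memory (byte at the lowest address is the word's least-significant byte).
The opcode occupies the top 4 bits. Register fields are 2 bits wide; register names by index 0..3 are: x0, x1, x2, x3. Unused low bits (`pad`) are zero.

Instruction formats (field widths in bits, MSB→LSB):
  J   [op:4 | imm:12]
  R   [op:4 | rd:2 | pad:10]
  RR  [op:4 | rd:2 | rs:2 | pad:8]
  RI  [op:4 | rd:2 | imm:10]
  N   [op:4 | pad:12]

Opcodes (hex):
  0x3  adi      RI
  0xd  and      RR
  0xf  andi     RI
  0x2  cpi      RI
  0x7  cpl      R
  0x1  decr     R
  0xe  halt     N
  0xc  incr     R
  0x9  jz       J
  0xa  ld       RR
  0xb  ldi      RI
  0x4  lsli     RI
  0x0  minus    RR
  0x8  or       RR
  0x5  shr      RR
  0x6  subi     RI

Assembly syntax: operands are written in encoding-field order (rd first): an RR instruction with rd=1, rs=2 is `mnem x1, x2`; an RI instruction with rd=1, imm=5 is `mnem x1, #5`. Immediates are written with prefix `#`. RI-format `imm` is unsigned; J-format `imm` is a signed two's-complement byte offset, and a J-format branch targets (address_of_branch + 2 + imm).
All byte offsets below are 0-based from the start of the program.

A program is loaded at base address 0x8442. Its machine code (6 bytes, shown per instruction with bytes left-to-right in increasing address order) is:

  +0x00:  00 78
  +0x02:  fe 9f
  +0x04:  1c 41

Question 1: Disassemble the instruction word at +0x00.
[00] 00 78 → 0x7800
  top 4b → 0x7 → cpl [R]
  rd: (w>>10)&0x3=0x2 → x2

cpl x2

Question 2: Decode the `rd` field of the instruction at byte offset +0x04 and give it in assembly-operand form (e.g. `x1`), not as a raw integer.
x0

off 0x04: read 1c 41 as little → 0x411c
  op=0x411c>>12=0x4 ⇒ lsli (RI)
  [11:10] rd=0 = x0
  [9:0] imm=284 = #284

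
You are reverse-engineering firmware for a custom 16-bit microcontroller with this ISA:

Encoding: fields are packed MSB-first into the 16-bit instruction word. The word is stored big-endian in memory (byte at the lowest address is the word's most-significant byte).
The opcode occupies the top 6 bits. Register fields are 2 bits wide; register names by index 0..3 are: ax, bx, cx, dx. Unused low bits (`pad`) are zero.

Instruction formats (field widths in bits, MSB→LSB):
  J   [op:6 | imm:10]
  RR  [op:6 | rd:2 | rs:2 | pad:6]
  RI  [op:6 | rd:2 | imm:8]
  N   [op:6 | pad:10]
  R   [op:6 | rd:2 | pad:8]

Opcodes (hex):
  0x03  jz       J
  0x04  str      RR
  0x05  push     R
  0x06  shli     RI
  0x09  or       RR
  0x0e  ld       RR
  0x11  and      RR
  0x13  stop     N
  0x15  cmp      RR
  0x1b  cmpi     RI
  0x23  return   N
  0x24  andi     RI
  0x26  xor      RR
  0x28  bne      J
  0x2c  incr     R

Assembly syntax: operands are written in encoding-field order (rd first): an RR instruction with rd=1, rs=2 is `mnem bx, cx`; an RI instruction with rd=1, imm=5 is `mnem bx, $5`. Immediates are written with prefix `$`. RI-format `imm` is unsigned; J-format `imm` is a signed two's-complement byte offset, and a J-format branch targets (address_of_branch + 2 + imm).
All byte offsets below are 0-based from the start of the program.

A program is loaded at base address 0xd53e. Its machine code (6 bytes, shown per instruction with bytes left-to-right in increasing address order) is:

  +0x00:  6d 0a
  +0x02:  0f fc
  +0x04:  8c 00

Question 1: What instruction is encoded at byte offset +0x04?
return

+0x04: 8c 00 ⇒ word 0x8c00 (big)
  top 6b → 0x23 → return [N]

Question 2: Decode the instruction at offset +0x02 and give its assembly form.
off 0x02: read 0f fc as big → 0x0ffc
  opcode bits[15:10]=0x3: jz/J
  [9:0] imm=1020 (s10→-4) = $-4

jz $-4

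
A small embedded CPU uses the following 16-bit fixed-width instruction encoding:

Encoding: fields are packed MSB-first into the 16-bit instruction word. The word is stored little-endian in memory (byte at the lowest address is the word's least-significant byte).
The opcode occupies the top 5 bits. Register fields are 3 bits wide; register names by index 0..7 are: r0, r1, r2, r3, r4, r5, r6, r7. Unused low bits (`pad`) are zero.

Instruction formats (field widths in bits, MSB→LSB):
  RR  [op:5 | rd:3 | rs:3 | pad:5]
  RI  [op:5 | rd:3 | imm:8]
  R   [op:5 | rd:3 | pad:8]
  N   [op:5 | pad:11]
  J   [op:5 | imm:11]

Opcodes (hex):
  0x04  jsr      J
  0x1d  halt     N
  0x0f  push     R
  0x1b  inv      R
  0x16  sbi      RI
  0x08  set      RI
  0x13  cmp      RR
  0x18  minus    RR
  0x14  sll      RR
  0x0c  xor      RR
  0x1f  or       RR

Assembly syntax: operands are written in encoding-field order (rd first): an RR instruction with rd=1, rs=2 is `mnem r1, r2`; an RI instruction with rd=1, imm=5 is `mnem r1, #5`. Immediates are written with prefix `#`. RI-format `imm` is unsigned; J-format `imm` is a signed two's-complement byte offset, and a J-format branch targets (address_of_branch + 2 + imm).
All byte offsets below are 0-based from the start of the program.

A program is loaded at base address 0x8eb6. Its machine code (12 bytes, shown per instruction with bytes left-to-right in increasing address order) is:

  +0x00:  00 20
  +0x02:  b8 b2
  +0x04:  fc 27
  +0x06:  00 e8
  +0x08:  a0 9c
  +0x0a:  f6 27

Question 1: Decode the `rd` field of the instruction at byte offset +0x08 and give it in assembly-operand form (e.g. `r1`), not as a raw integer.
+0x08: a0 9c ⇒ word 0x9ca0 (little)
  opcode bits[15:11]=0x13: cmp/RR
  [10:8] rd=4 = r4
  [7:5] rs=5 = r5

r4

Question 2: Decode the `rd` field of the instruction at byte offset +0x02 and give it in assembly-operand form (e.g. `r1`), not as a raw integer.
off 0x02: read b8 b2 as little → 0xb2b8
  top 5b → 0x16 → sbi [RI]
  rd: (w>>8)&0x7=0x2 → r2
  imm: (w>>0)&0xff=0xb8 → #184

r2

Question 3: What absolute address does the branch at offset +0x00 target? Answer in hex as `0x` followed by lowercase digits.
0x8eb8

@+00  little-endian(00 20) = 0x2000
  op=0x2000>>11=0x4 ⇒ jsr (J)
  [10:0] imm=0 = #0
  target = base 0x8eb6 + off 0x00 + 2 + imm 0 = 0x8eb8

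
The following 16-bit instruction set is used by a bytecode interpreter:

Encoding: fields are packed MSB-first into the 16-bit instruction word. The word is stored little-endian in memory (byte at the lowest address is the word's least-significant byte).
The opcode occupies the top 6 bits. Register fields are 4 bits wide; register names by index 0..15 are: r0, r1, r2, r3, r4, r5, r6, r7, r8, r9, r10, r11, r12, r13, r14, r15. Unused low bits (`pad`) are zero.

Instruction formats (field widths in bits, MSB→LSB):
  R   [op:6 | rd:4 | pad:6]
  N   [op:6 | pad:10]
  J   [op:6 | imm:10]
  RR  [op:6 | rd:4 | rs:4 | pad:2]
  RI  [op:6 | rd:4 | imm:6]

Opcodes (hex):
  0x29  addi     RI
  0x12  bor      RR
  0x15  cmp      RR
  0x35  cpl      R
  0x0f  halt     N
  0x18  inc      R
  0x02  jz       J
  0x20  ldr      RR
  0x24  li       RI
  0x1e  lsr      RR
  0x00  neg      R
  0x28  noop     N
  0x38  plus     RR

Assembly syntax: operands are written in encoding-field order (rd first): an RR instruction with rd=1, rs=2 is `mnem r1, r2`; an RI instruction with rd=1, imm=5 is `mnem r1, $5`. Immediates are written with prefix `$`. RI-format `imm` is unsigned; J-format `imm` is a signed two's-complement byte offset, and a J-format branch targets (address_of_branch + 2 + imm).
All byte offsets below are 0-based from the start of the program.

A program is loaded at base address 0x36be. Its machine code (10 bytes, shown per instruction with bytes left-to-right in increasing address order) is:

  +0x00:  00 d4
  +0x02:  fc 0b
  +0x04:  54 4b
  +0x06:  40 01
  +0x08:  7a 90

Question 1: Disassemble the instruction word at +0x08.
@+08  little-endian(7a 90) = 0x907a
  opcode bits[15:10]=0x24: li/RI
  rd: (w>>6)&0xf=0x1 → r1
  imm: (w>>0)&0x3f=0x3a → $58

li r1, $58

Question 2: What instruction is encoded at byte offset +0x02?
+0x02: fc 0b ⇒ word 0x0bfc (little)
  op=0x0bfc>>10=0x2 ⇒ jz (J)
  imm: (w>>0)&0x3ff=0x3fc (s10→-4) → $-4

jz $-4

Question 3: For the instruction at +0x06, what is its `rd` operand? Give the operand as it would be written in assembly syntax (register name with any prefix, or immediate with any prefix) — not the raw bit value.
r5

+0x06: 40 01 ⇒ word 0x0140 (little)
  top 6b → 0x0 → neg [R]
  rd: (w>>6)&0xf=0x5 → r5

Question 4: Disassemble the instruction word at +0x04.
bor r13, r5

@+04  little-endian(54 4b) = 0x4b54
  opcode bits[15:10]=0x12: bor/RR
  rd: (w>>6)&0xf=0xd → r13
  rs: (w>>2)&0xf=0x5 → r5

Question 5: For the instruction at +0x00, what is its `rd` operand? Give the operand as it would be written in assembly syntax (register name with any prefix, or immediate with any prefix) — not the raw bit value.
off 0x00: read 00 d4 as little → 0xd400
  opcode bits[15:10]=0x35: cpl/R
  rd: (w>>6)&0xf=0x0 → r0

r0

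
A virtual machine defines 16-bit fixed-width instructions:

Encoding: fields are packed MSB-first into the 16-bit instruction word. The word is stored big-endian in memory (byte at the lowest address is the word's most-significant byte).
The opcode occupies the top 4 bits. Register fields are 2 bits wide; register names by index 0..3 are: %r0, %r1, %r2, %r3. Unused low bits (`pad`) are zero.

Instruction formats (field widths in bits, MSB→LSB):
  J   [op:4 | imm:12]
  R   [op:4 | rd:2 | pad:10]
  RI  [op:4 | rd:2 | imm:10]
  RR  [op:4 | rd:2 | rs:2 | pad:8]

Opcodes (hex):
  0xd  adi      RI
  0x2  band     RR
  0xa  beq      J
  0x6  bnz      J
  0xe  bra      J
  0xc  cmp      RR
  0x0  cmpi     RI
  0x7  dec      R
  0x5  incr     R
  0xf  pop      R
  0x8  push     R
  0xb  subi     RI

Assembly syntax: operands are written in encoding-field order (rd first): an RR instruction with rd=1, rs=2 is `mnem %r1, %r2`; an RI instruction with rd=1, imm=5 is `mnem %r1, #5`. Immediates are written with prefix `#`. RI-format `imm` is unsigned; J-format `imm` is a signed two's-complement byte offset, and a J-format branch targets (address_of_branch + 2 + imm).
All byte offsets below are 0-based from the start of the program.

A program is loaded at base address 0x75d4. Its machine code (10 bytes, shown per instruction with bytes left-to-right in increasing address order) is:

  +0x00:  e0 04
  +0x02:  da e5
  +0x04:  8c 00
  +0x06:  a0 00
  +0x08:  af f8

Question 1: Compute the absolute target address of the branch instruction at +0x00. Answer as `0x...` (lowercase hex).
0x75da

@+00  big-endian(e0 04) = 0xe004
  op=0xe004>>12=0xe ⇒ bra (J)
  imm@[11:0]=0x4 ⇒ #4
  target = base 0x75d4 + off 0x00 + 2 + imm 4 = 0x75da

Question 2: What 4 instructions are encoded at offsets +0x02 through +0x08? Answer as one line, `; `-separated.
@+02  big-endian(da e5) = 0xdae5
  op=0xdae5>>12=0xd ⇒ adi (RI)
  [11:10] rd=2 = %r2
  [9:0] imm=741 = #741
@+04  big-endian(8c 00) = 0x8c00
  op=0x8c00>>12=0x8 ⇒ push (R)
  [11:10] rd=3 = %r3
@+06  big-endian(a0 00) = 0xa000
  op=0xa000>>12=0xa ⇒ beq (J)
  [11:0] imm=0 = #0
@+08  big-endian(af f8) = 0xaff8
  op=0xaff8>>12=0xa ⇒ beq (J)
  [11:0] imm=4088 (s12→-8) = #-8

adi %r2, #741; push %r3; beq #0; beq #-8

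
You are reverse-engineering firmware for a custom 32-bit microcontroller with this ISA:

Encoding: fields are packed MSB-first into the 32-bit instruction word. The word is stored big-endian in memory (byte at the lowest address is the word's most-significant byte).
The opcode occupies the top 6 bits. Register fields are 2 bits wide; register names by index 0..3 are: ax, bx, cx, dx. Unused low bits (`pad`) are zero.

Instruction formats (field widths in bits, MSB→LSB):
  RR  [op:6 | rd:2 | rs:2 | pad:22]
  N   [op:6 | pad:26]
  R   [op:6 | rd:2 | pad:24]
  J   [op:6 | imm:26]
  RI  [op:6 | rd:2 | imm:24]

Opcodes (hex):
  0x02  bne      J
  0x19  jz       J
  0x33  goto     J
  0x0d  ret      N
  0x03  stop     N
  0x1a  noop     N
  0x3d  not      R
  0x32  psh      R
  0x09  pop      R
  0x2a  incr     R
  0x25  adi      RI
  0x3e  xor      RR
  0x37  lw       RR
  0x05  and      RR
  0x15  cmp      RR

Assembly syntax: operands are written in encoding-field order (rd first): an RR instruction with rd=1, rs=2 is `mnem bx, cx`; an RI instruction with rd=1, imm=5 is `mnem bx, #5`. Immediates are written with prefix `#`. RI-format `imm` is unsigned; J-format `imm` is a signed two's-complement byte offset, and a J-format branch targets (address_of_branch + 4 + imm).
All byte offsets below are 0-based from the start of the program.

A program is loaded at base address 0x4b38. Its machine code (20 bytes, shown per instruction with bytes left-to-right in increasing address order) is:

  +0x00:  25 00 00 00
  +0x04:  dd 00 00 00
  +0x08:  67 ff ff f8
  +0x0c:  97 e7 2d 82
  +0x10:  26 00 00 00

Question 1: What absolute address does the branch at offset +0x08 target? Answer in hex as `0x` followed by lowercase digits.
off 0x08: read 67 ff ff f8 as big → 0x67fffff8
  op=0x67fffff8>>26=0x19 ⇒ jz (J)
  imm: (w>>0)&0x3ffffff=0x3fffff8 (s26→-8) → #-8
  target = base 0x4b38 + off 0x08 + 4 + imm -8 = 0x4b3c

0x4b3c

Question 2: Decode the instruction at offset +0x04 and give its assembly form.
lw bx, ax

@+04  big-endian(dd 00 00 00) = 0xdd000000
  op=0xdd000000>>26=0x37 ⇒ lw (RR)
  rd: (w>>24)&0x3=0x1 → bx
  rs: (w>>22)&0x3=0x0 → ax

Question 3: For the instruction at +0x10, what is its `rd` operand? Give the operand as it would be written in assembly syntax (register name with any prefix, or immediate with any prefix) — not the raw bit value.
+0x10: 26 00 00 00 ⇒ word 0x26000000 (big)
  top 6b → 0x9 → pop [R]
  rd@[25:24]=0x2 ⇒ cx

cx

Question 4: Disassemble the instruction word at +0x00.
[00] 25 00 00 00 → 0x25000000
  top 6b → 0x9 → pop [R]
  [25:24] rd=1 = bx

pop bx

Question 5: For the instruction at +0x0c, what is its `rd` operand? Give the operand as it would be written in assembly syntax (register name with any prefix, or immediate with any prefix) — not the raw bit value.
dx

@+0c  big-endian(97 e7 2d 82) = 0x97e72d82
  top 6b → 0x25 → adi [RI]
  rd: (w>>24)&0x3=0x3 → dx
  imm: (w>>0)&0xffffff=0xe72d82 → #15150466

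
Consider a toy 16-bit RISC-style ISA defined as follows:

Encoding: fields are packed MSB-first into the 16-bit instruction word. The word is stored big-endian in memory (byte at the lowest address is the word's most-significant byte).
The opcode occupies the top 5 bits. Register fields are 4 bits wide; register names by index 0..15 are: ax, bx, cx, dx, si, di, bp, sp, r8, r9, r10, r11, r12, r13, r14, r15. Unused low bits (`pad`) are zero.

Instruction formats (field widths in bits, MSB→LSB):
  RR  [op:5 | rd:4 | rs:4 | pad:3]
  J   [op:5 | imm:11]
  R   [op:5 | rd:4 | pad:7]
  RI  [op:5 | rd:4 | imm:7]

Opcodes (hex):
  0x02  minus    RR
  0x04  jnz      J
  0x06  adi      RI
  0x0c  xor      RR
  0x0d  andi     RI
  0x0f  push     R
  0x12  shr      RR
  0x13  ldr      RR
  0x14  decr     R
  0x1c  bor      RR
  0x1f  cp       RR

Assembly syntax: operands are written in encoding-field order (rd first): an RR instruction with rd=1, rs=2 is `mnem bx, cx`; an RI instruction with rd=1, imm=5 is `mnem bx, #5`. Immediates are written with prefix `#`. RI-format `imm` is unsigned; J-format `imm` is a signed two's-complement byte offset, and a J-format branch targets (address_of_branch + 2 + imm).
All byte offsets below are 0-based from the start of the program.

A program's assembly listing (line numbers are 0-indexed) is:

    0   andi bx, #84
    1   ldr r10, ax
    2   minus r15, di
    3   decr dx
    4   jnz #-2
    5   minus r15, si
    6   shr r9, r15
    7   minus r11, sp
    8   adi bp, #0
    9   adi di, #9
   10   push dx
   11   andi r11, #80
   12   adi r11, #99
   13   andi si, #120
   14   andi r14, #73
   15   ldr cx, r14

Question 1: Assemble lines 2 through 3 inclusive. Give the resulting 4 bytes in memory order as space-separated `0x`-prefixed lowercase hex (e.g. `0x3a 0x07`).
line 2 (minus): pack op=0x2:5|rd=15:4|rs=5:4|pad=0:3 = 0x17a8; big→ 17 a8
line 3 (decr): pack op=0x14:5|rd=3:4|pad=0:7 = 0xa180; big→ a1 80

0x17 0xa8 0xa1 0x80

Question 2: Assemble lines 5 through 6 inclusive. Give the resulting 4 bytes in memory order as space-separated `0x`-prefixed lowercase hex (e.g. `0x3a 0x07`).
0x17 0xa0 0x94 0xf8

5. minus fields op=0x2:5|rd=15:4|rs=4:4|pad=0:3 → word 17a0h → 17 a0
6. shr fields op=0x12:5|rd=9:4|rs=15:4|pad=0:3 → word 94f8h → 94 f8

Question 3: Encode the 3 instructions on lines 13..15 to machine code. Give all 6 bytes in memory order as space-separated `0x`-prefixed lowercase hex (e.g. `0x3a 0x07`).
13. andi fields op=0xd:5|rd=4:4|imm=120:7 → word 6a78h → 6a 78
14. andi fields op=0xd:5|rd=14:4|imm=73:7 → word 6f49h → 6f 49
15. ldr fields op=0x13:5|rd=2:4|rs=14:4|pad=0:3 → word 9970h → 99 70

0x6a 0x78 0x6f 0x49 0x99 0x70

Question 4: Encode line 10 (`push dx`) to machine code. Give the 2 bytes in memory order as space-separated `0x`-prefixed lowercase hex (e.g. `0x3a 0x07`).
0x79 0x80

L10: push op=0xf:5|rd=3:4|pad=0:7 ⇒ 0x7980 ⇒ big 79 80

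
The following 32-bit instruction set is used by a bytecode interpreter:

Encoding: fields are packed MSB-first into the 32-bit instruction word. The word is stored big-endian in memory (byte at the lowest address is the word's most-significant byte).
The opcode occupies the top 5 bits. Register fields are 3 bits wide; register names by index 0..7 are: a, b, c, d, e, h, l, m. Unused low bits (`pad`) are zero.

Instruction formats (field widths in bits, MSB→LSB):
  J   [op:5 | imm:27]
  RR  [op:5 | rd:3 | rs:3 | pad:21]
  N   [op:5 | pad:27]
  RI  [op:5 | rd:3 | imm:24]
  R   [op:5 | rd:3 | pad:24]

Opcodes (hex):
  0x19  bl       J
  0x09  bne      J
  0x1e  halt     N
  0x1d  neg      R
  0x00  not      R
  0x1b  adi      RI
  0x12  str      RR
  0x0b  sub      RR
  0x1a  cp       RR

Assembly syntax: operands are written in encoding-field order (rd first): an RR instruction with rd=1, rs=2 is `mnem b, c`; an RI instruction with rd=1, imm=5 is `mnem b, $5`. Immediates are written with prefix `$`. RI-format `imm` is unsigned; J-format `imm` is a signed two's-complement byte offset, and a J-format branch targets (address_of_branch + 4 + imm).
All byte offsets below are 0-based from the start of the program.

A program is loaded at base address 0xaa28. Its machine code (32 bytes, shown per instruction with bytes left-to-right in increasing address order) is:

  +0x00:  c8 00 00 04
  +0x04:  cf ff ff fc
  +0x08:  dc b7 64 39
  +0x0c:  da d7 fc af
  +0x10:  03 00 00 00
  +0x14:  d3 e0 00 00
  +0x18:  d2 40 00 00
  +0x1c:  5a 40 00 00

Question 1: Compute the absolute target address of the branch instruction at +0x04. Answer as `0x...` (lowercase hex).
off 0x04: read cf ff ff fc as big → 0xcffffffc
  opcode bits[31:27]=0x19: bl/J
  imm@[26:0]=0x7fffffc (s27→-4) ⇒ $-4
  target = base 0xaa28 + off 0x04 + 4 + imm -4 = 0xaa2c

0xaa2c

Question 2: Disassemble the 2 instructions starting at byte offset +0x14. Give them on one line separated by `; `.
[14] d3 e0 00 00 → 0xd3e00000
  top 5b → 0x1a → cp [RR]
  rd@[26:24]=0x3 ⇒ d
  rs@[23:21]=0x7 ⇒ m
[18] d2 40 00 00 → 0xd2400000
  top 5b → 0x1a → cp [RR]
  rd@[26:24]=0x2 ⇒ c
  rs@[23:21]=0x2 ⇒ c

cp d, m; cp c, c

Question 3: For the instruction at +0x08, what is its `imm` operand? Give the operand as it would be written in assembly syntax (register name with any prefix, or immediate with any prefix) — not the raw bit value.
+0x08: dc b7 64 39 ⇒ word 0xdcb76439 (big)
  opcode bits[31:27]=0x1b: adi/RI
  rd@[26:24]=0x4 ⇒ e
  imm@[23:0]=0xb76439 ⇒ $12018745

$12018745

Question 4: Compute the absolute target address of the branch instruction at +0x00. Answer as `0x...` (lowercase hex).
+0x00: c8 00 00 04 ⇒ word 0xc8000004 (big)
  opcode bits[31:27]=0x19: bl/J
  imm: (w>>0)&0x7ffffff=0x4 → $4
  target = base 0xaa28 + off 0x00 + 4 + imm 4 = 0xaa30

0xaa30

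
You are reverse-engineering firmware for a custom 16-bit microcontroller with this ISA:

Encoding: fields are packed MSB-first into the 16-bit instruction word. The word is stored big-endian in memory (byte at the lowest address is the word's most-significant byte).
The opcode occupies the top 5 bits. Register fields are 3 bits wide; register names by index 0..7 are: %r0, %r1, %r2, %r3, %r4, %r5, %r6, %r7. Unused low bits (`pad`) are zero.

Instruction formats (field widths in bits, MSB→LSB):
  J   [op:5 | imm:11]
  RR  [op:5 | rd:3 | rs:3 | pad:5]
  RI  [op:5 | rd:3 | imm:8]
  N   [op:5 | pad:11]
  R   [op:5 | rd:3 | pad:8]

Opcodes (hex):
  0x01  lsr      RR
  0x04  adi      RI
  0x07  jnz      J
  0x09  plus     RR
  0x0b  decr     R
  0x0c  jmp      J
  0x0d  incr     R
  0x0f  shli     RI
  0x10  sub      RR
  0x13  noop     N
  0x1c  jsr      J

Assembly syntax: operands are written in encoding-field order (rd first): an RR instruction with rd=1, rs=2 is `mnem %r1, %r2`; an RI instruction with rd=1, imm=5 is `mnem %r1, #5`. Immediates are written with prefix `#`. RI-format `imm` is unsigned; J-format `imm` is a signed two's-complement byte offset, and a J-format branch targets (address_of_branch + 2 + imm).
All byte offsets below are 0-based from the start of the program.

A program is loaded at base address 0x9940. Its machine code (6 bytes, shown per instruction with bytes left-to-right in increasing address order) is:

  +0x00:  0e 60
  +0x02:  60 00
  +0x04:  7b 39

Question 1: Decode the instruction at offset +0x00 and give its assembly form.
lsr %r6, %r3

@+00  big-endian(0e 60) = 0x0e60
  top 5b → 0x1 → lsr [RR]
  rd: (w>>8)&0x7=0x6 → %r6
  rs: (w>>5)&0x7=0x3 → %r3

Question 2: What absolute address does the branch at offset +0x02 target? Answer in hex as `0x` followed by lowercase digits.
0x9944

off 0x02: read 60 00 as big → 0x6000
  top 5b → 0xc → jmp [J]
  imm@[10:0]=0x0 ⇒ #0
  target = base 0x9940 + off 0x02 + 2 + imm 0 = 0x9944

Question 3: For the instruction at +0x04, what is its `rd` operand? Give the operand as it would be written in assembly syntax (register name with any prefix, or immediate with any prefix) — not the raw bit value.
%r3

@+04  big-endian(7b 39) = 0x7b39
  top 5b → 0xf → shli [RI]
  rd: (w>>8)&0x7=0x3 → %r3
  imm: (w>>0)&0xff=0x39 → #57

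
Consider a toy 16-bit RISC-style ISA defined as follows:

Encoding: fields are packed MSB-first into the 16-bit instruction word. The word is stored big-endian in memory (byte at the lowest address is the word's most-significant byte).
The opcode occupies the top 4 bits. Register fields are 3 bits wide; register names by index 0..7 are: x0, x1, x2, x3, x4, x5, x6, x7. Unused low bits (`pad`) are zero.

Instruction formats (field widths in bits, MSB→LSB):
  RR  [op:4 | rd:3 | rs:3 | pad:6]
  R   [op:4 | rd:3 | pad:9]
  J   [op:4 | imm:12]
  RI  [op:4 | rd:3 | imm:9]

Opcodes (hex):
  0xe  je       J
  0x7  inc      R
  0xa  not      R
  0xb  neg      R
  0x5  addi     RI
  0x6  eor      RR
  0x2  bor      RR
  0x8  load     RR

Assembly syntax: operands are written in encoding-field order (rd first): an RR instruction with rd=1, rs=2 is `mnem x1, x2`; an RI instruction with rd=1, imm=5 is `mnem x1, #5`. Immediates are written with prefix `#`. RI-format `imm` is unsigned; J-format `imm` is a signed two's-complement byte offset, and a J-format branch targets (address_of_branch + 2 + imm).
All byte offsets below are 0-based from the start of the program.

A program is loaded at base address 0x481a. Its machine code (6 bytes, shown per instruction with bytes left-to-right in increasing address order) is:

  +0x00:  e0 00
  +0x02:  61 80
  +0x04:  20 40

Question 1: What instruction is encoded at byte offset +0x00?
+0x00: e0 00 ⇒ word 0xe000 (big)
  top 4b → 0xe → je [J]
  imm@[11:0]=0x0 ⇒ #0

je #0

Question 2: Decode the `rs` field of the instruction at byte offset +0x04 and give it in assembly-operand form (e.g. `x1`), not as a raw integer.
x1

@+04  big-endian(20 40) = 0x2040
  op=0x2040>>12=0x2 ⇒ bor (RR)
  [11:9] rd=0 = x0
  [8:6] rs=1 = x1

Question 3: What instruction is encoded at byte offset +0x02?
eor x0, x6

[02] 61 80 → 0x6180
  top 4b → 0x6 → eor [RR]
  rd: (w>>9)&0x7=0x0 → x0
  rs: (w>>6)&0x7=0x6 → x6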